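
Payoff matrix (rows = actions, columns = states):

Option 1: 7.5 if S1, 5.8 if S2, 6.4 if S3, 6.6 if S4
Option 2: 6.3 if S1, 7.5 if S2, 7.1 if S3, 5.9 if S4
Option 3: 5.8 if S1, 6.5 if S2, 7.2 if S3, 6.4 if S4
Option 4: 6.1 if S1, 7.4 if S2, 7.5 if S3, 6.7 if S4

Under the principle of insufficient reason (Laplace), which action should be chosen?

Option 4

Row averages: Option 1=6.575, Option 2=6.7, Option 3=6.475, Option 4=6.925
Highest average = 6.925 → Option 4.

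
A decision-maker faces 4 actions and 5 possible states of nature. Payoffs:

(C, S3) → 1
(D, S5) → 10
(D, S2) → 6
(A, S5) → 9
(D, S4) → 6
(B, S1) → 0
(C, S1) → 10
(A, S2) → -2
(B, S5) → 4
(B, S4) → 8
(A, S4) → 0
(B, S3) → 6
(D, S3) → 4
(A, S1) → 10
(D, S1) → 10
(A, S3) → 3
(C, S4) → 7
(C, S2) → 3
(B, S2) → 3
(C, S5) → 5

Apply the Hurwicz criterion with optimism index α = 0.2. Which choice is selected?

D

A: 0.2·10 + 0.8·(-2) = 0.4
B: 0.2·8 + 0.8·0 = 1.6
C: 0.2·10 + 0.8·1 = 2.8
D: 0.2·10 + 0.8·4 = 5.2
Highest Hurwicz score = 5.2 → D.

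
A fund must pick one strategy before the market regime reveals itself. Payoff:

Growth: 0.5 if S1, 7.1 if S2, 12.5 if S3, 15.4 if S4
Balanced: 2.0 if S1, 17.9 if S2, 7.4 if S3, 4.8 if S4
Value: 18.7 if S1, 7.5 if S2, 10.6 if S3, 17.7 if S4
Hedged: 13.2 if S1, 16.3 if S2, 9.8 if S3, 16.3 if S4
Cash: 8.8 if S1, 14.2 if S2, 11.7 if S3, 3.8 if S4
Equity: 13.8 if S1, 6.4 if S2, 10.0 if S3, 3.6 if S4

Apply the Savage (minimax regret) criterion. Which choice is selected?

Hedged

Column bests: S1=18.7, S2=17.9, S3=12.5, S4=17.7.
Growth regrets: 18.2, 10.8, 0.0, 2.3 → max 18.2
Balanced regrets: 16.7, 0.0, 5.1, 12.9 → max 16.7
Value regrets: 0.0, 10.4, 1.9, 0.0 → max 10.4
Hedged regrets: 5.5, 1.6, 2.7, 1.4 → max 5.5
Cash regrets: 9.9, 3.7, 0.8, 13.9 → max 13.9
Equity regrets: 4.9, 11.5, 2.5, 14.1 → max 14.1
Smallest max regret = 5.5 → Hedged.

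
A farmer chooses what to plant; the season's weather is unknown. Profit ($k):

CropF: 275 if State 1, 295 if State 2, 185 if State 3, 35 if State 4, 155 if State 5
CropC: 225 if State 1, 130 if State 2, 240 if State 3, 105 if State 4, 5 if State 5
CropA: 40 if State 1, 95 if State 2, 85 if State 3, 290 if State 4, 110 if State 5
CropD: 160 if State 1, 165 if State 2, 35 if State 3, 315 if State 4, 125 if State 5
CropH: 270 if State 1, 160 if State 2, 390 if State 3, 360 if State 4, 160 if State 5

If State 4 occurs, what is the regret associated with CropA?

70

Best payoff under State 4 is 360.
Regret = 360 − 290 = 70.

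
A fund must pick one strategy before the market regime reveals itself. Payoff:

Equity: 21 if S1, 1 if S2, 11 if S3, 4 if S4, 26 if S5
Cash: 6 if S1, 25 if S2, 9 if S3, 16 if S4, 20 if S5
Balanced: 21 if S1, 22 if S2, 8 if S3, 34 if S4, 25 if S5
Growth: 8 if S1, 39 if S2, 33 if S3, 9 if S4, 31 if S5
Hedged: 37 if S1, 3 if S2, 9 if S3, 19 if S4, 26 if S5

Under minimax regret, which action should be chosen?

Column bests: S1=37, S2=39, S3=33, S4=34, S5=31.
Equity regrets: 16, 38, 22, 30, 5 → max 38
Cash regrets: 31, 14, 24, 18, 11 → max 31
Balanced regrets: 16, 17, 25, 0, 6 → max 25
Growth regrets: 29, 0, 0, 25, 0 → max 29
Hedged regrets: 0, 36, 24, 15, 5 → max 36
Smallest max regret = 25 → Balanced.

Balanced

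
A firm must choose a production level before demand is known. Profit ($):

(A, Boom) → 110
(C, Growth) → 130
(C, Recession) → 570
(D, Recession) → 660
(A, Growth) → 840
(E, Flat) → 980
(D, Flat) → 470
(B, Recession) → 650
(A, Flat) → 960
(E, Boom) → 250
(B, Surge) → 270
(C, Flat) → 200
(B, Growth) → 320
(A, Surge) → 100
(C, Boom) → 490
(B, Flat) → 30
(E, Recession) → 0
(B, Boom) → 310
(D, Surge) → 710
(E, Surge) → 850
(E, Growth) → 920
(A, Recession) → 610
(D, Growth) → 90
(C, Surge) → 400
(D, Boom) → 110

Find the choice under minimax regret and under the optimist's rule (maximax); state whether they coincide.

Column bests: Recession=660, Flat=980, Growth=920, Boom=490, Surge=850.
A regrets: 50, 20, 80, 380, 750 → max 750
B regrets: 10, 950, 600, 180, 580 → max 950
C regrets: 90, 780, 790, 0, 450 → max 790
D regrets: 0, 510, 830, 380, 140 → max 830
E regrets: 660, 0, 0, 240, 0 → max 660
Smallest max regret = 660 → E.
Row maxima: A=960, B=650, C=570, D=710, E=980
Best best-case = 980 → E.

minimax regret → E; maximax → E (agree)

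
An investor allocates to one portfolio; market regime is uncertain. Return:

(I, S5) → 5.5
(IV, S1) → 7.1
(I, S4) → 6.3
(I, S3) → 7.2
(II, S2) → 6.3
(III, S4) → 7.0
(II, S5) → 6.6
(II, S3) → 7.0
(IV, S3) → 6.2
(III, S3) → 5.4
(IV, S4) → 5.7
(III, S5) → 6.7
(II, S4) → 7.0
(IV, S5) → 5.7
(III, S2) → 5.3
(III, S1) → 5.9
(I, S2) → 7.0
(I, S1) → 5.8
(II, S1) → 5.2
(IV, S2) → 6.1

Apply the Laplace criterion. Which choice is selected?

II

Row averages: I=6.36, II=6.42, III=6.06, IV=6.16
Highest average = 6.42 → II.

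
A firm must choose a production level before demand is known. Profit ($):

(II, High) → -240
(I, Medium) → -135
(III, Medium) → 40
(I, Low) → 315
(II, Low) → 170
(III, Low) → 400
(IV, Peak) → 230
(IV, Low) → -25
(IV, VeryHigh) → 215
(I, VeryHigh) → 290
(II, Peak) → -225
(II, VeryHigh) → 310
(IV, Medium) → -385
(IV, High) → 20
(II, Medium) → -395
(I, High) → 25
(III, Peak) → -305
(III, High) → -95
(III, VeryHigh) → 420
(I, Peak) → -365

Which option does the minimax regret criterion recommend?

Column bests: Low=400, Medium=40, High=25, VeryHigh=420, Peak=230.
I regrets: 85, 175, 0, 130, 595 → max 595
II regrets: 230, 435, 265, 110, 455 → max 455
III regrets: 0, 0, 120, 0, 535 → max 535
IV regrets: 425, 425, 5, 205, 0 → max 425
Smallest max regret = 425 → IV.

IV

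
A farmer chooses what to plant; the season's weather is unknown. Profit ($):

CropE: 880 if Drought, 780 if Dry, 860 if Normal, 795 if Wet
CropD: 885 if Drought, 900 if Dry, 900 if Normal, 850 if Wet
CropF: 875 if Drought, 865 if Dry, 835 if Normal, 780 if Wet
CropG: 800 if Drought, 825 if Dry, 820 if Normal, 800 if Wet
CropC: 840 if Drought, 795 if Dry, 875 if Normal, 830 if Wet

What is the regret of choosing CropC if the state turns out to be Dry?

Best payoff under Dry is 900.
Regret = 900 − 795 = 105.

105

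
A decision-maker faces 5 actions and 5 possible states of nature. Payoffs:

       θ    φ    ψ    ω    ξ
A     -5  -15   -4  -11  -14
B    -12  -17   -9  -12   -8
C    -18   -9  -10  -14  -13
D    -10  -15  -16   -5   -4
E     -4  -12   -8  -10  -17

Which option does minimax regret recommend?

Column bests: θ=-4, φ=-9, ψ=-4, ω=-5, ξ=-4.
A regrets: 1, 6, 0, 6, 10 → max 10
B regrets: 8, 8, 5, 7, 4 → max 8
C regrets: 14, 0, 6, 9, 9 → max 14
D regrets: 6, 6, 12, 0, 0 → max 12
E regrets: 0, 3, 4, 5, 13 → max 13
Smallest max regret = 8 → B.

B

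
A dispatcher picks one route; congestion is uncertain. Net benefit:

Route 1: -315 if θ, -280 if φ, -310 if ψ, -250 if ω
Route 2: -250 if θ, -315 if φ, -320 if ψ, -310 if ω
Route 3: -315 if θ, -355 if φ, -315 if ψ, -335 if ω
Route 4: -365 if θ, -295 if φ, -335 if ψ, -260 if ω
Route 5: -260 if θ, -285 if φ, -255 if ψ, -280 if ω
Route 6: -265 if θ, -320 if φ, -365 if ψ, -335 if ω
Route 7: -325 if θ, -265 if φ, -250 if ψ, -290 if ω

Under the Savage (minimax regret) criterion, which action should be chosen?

Column bests: θ=-250, φ=-265, ψ=-250, ω=-250.
Route 1 regrets: 65, 15, 60, 0 → max 65
Route 2 regrets: 0, 50, 70, 60 → max 70
Route 3 regrets: 65, 90, 65, 85 → max 90
Route 4 regrets: 115, 30, 85, 10 → max 115
Route 5 regrets: 10, 20, 5, 30 → max 30
Route 6 regrets: 15, 55, 115, 85 → max 115
Route 7 regrets: 75, 0, 0, 40 → max 75
Smallest max regret = 30 → Route 5.

Route 5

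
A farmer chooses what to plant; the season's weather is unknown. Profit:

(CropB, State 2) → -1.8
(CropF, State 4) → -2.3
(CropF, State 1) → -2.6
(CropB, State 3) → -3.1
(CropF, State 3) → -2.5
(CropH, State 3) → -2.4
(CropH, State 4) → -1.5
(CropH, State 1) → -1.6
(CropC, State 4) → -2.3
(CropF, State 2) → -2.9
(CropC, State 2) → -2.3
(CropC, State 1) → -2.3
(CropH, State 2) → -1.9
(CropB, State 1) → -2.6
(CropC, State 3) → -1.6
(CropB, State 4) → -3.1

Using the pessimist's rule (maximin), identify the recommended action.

Row minima: CropB=-3.1, CropF=-2.9, CropC=-2.3, CropH=-2.4
Best worst-case = -2.3 → CropC.

CropC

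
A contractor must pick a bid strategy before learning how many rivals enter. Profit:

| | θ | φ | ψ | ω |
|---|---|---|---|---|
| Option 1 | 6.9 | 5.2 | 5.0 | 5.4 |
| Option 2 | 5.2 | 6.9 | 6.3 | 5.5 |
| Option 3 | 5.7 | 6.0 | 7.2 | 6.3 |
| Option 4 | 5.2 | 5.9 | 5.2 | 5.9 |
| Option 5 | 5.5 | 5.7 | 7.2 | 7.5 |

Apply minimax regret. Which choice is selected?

Option 3

Column bests: θ=6.9, φ=6.9, ψ=7.2, ω=7.5.
Option 1 regrets: 0.0, 1.7, 2.2, 2.1 → max 2.2
Option 2 regrets: 1.7, 0.0, 0.9, 2.0 → max 2.0
Option 3 regrets: 1.2, 0.9, 0.0, 1.2 → max 1.2
Option 4 regrets: 1.7, 1.0, 2.0, 1.6 → max 2.0
Option 5 regrets: 1.4, 1.2, 0.0, 0.0 → max 1.4
Smallest max regret = 1.2 → Option 3.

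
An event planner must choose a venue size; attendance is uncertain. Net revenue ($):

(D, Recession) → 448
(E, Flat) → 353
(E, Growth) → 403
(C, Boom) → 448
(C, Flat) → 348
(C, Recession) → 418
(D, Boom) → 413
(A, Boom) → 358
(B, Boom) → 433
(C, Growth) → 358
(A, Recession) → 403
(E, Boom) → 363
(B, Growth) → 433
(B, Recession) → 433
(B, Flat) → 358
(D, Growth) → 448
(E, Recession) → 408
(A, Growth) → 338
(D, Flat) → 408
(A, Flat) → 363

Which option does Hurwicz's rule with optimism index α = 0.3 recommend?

A: 0.3·403 + 0.7·338 = 357.5
B: 0.3·433 + 0.7·358 = 380.5
C: 0.3·448 + 0.7·348 = 378
D: 0.3·448 + 0.7·408 = 420
E: 0.3·408 + 0.7·353 = 369.5
Highest Hurwicz score = 420 → D.

D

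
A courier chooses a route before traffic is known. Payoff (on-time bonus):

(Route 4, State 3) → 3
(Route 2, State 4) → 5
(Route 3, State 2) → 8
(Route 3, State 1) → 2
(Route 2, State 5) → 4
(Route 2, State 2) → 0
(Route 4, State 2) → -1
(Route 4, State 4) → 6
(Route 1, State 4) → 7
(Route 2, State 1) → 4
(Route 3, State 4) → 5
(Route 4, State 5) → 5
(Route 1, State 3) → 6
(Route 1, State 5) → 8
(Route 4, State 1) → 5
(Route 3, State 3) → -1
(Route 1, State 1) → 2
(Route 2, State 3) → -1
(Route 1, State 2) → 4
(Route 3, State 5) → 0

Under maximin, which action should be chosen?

Route 1

Row minima: Route 1=2, Route 2=-1, Route 3=-1, Route 4=-1
Best worst-case = 2 → Route 1.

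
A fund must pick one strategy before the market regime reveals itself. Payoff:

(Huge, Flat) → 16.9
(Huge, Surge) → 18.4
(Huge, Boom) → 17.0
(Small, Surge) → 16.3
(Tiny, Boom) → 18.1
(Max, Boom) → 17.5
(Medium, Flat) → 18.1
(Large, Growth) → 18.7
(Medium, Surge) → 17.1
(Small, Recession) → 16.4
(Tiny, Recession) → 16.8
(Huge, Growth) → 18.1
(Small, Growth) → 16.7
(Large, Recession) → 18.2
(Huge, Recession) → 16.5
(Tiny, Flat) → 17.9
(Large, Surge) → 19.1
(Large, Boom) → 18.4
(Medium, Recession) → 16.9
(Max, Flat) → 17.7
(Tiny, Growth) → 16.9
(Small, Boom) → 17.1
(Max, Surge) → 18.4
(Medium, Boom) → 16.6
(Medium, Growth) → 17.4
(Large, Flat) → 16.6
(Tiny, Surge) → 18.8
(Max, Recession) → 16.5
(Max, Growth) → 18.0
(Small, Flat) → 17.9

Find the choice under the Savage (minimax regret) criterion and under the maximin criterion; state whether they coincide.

minimax regret → Large; maximin → Tiny (disagree)

Column bests: Recession=18.2, Flat=18.1, Growth=18.7, Boom=18.4, Surge=19.1.
Tiny regrets: 1.4, 0.2, 1.8, 0.3, 0.3 → max 1.8
Small regrets: 1.8, 0.2, 2.0, 1.3, 2.8 → max 2.8
Medium regrets: 1.3, 0.0, 1.3, 1.8, 2.0 → max 2.0
Large regrets: 0.0, 1.5, 0.0, 0.0, 0.0 → max 1.5
Huge regrets: 1.7, 1.2, 0.6, 1.4, 0.7 → max 1.7
Max regrets: 1.7, 0.4, 0.7, 0.9, 0.7 → max 1.7
Smallest max regret = 1.5 → Large.
Row minima: Tiny=16.8, Small=16.3, Medium=16.6, Large=16.6, Huge=16.5, Max=16.5
Best worst-case = 16.8 → Tiny.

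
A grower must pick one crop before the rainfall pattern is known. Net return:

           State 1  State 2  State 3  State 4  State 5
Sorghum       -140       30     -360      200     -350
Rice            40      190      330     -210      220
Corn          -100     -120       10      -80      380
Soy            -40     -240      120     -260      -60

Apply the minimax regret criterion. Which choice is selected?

Column bests: State 1=40, State 2=190, State 3=330, State 4=200, State 5=380.
Sorghum regrets: 180, 160, 690, 0, 730 → max 730
Rice regrets: 0, 0, 0, 410, 160 → max 410
Corn regrets: 140, 310, 320, 280, 0 → max 320
Soy regrets: 80, 430, 210, 460, 440 → max 460
Smallest max regret = 320 → Corn.

Corn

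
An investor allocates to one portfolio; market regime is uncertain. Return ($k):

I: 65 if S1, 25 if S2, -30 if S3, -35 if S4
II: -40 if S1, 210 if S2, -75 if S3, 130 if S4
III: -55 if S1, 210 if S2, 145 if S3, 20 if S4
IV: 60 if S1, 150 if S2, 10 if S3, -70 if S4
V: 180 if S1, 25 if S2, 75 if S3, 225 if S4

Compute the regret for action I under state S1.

Best payoff under S1 is 180.
Regret = 180 − 65 = 115.

115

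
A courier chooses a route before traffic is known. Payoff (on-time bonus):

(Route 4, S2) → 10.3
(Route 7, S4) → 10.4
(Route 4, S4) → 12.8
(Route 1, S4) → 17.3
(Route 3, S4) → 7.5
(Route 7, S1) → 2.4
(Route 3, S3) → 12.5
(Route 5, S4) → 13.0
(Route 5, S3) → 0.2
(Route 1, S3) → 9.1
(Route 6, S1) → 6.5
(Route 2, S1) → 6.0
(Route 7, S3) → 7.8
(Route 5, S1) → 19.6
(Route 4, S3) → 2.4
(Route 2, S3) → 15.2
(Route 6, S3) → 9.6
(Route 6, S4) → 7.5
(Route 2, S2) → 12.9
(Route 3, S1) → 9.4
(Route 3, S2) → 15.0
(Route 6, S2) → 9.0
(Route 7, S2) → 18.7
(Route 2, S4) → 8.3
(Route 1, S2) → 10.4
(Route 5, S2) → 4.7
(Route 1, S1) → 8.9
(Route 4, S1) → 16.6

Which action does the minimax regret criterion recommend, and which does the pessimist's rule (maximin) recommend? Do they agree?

minimax regret → Route 3; maximin → Route 1 (disagree)

Column bests: S1=19.6, S2=18.7, S3=15.2, S4=17.3.
Route 1 regrets: 10.7, 8.3, 6.1, 0.0 → max 10.7
Route 2 regrets: 13.6, 5.8, 0.0, 9.0 → max 13.6
Route 3 regrets: 10.2, 3.7, 2.7, 9.8 → max 10.2
Route 4 regrets: 3.0, 8.4, 12.8, 4.5 → max 12.8
Route 5 regrets: 0.0, 14.0, 15.0, 4.3 → max 15.0
Route 6 regrets: 13.1, 9.7, 5.6, 9.8 → max 13.1
Route 7 regrets: 17.2, 0.0, 7.4, 6.9 → max 17.2
Smallest max regret = 10.2 → Route 3.
Row minima: Route 1=8.9, Route 2=6.0, Route 3=7.5, Route 4=2.4, Route 5=0.2, Route 6=6.5, Route 7=2.4
Best worst-case = 8.9 → Route 1.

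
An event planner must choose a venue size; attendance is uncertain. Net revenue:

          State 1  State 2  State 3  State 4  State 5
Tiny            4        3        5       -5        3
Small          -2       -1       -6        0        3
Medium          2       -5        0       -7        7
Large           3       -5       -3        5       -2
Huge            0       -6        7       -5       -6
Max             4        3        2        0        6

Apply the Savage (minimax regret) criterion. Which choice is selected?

Column bests: State 1=4, State 2=3, State 3=7, State 4=5, State 5=7.
Tiny regrets: 0, 0, 2, 10, 4 → max 10
Small regrets: 6, 4, 13, 5, 4 → max 13
Medium regrets: 2, 8, 7, 12, 0 → max 12
Large regrets: 1, 8, 10, 0, 9 → max 10
Huge regrets: 4, 9, 0, 10, 13 → max 13
Max regrets: 0, 0, 5, 5, 1 → max 5
Smallest max regret = 5 → Max.

Max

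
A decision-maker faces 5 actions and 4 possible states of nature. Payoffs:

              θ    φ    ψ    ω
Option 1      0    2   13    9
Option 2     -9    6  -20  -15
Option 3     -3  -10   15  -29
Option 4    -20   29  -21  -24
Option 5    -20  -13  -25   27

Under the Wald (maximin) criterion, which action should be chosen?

Row minima: Option 1=0, Option 2=-20, Option 3=-29, Option 4=-24, Option 5=-25
Best worst-case = 0 → Option 1.

Option 1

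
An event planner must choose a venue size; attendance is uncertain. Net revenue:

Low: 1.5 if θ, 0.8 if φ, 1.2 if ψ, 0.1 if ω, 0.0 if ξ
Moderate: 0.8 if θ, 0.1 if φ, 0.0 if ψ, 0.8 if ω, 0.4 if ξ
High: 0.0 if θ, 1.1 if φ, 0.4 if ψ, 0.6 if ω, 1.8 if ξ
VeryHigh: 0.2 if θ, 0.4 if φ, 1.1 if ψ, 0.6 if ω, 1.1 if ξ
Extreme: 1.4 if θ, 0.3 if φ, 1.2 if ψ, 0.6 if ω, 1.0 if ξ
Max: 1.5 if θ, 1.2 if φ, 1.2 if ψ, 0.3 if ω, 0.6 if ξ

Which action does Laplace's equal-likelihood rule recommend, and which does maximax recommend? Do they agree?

Row averages: Low=0.72, Moderate=0.42, High=0.78, VeryHigh=0.68, Extreme=0.9, Max=0.96
Highest average = 0.96 → Max.
Row maxima: Low=1.5, Moderate=0.8, High=1.8, VeryHigh=1.1, Extreme=1.4, Max=1.5
Best best-case = 1.8 → High.

laplace → Max; maximax → High (disagree)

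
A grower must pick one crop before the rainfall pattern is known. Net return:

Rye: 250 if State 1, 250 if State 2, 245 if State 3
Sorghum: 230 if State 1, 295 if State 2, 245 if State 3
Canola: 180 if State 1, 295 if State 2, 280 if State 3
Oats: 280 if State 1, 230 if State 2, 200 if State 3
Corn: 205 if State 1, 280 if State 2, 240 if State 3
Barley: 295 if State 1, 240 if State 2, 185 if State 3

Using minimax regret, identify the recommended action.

Rye

Column bests: State 1=295, State 2=295, State 3=280.
Rye regrets: 45, 45, 35 → max 45
Sorghum regrets: 65, 0, 35 → max 65
Canola regrets: 115, 0, 0 → max 115
Oats regrets: 15, 65, 80 → max 80
Corn regrets: 90, 15, 40 → max 90
Barley regrets: 0, 55, 95 → max 95
Smallest max regret = 45 → Rye.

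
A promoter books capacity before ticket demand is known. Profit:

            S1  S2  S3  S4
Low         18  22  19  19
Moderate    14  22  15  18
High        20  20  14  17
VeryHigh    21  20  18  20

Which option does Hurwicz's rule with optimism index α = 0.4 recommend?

Low

Low: 0.4·22 + 0.6·18 = 19.6
Moderate: 0.4·22 + 0.6·14 = 17.2
High: 0.4·20 + 0.6·14 = 16.4
VeryHigh: 0.4·21 + 0.6·18 = 19.2
Highest Hurwicz score = 19.6 → Low.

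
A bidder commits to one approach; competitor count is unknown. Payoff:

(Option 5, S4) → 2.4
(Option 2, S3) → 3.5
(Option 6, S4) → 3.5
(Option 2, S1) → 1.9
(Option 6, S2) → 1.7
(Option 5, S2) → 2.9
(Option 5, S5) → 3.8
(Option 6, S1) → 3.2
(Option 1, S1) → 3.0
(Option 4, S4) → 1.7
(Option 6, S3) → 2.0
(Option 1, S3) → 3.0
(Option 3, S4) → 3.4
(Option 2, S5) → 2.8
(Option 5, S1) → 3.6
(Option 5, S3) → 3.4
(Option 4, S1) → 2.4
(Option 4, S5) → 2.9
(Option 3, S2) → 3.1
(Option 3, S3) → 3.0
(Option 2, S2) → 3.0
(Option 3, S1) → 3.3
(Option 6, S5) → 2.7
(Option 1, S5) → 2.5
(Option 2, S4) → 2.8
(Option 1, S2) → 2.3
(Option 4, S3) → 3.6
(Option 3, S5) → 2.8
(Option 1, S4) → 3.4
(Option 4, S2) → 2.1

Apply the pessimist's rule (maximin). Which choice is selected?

Option 3

Row minima: Option 1=2.3, Option 2=1.9, Option 3=2.8, Option 4=1.7, Option 5=2.4, Option 6=1.7
Best worst-case = 2.8 → Option 3.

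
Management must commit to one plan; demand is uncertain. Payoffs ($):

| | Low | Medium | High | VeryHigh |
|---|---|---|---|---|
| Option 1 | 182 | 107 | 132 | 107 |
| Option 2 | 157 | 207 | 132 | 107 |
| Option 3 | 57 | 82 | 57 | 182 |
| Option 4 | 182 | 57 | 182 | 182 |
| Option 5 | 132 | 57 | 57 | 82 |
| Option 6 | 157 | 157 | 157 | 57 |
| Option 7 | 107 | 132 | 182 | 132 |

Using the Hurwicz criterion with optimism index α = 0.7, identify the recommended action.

Option 1: 0.7·182 + 0.3·107 = 159.5
Option 2: 0.7·207 + 0.3·107 = 177
Option 3: 0.7·182 + 0.3·57 = 144.5
Option 4: 0.7·182 + 0.3·57 = 144.5
Option 5: 0.7·132 + 0.3·57 = 109.5
Option 6: 0.7·157 + 0.3·57 = 127
Option 7: 0.7·182 + 0.3·107 = 159.5
Highest Hurwicz score = 177 → Option 2.

Option 2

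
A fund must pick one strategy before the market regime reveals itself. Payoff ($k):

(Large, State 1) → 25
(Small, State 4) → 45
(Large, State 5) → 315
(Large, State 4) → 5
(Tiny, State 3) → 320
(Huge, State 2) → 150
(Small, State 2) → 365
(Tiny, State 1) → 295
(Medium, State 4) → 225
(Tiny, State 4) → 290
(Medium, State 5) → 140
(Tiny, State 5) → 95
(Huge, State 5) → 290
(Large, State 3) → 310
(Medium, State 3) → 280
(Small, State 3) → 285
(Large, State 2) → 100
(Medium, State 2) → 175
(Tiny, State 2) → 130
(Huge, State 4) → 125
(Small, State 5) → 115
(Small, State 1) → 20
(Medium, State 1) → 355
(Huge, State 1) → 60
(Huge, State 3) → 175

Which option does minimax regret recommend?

Medium

Column bests: State 1=355, State 2=365, State 3=320, State 4=290, State 5=315.
Tiny regrets: 60, 235, 0, 0, 220 → max 235
Small regrets: 335, 0, 35, 245, 200 → max 335
Medium regrets: 0, 190, 40, 65, 175 → max 190
Large regrets: 330, 265, 10, 285, 0 → max 330
Huge regrets: 295, 215, 145, 165, 25 → max 295
Smallest max regret = 190 → Medium.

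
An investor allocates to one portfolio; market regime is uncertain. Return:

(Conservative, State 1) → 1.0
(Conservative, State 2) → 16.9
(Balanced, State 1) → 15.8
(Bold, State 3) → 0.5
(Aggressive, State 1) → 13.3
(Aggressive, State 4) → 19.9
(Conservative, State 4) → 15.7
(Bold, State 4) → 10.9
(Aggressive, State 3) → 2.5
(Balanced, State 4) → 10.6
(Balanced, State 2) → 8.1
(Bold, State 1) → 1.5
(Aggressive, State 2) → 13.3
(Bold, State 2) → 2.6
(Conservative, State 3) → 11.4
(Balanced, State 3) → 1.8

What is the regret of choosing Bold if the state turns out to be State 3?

10.9

Best payoff under State 3 is 11.4.
Regret = 11.4 − 0.5 = 10.9.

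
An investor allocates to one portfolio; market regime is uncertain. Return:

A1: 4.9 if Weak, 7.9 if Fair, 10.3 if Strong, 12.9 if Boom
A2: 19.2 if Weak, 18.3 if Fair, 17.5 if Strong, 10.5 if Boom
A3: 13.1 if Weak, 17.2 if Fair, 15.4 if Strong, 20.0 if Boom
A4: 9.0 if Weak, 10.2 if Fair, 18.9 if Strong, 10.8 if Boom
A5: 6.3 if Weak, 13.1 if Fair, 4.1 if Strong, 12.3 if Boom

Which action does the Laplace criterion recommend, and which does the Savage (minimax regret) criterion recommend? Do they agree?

Row averages: A1=9, A2=16.375, A3=16.425, A4=12.225, A5=8.95
Highest average = 16.425 → A3.
Column bests: Weak=19.2, Fair=18.3, Strong=18.9, Boom=20.0.
A1 regrets: 14.3, 10.4, 8.6, 7.1 → max 14.3
A2 regrets: 0.0, 0.0, 1.4, 9.5 → max 9.5
A3 regrets: 6.1, 1.1, 3.5, 0.0 → max 6.1
A4 regrets: 10.2, 8.1, 0.0, 9.2 → max 10.2
A5 regrets: 12.9, 5.2, 14.8, 7.7 → max 14.8
Smallest max regret = 6.1 → A3.

laplace → A3; minimax regret → A3 (agree)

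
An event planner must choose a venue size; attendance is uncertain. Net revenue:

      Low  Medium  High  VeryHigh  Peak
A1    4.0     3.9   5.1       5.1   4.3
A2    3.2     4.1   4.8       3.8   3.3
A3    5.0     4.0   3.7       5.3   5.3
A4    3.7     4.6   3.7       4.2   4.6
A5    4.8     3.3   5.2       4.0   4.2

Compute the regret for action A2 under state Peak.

Best payoff under Peak is 5.3.
Regret = 5.3 − 3.3 = 2.0.

2.0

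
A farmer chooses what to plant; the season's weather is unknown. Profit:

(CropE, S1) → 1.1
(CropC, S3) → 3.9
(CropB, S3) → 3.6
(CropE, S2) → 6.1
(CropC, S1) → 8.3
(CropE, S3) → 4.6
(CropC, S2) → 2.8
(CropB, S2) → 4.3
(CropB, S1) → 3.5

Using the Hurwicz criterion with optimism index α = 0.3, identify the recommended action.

CropC

CropB: 0.3·4.3 + 0.7·3.5 = 3.74
CropC: 0.3·8.3 + 0.7·2.8 = 4.45
CropE: 0.3·6.1 + 0.7·1.1 = 2.6
Highest Hurwicz score = 4.45 → CropC.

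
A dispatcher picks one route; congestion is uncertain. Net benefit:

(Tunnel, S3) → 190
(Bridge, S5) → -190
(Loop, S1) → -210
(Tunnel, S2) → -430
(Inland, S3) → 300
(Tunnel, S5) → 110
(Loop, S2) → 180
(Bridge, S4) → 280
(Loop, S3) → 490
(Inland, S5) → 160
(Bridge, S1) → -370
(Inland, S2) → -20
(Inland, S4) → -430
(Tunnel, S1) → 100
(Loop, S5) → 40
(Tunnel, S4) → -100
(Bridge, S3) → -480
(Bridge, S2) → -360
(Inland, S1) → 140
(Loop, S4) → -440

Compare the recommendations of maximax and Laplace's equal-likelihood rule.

maximax → Loop; laplace → Inland (disagree)

Row maxima: Loop=490, Tunnel=190, Bridge=280, Inland=300
Best best-case = 490 → Loop.
Row averages: Loop=12, Tunnel=-26, Bridge=-224, Inland=30
Highest average = 30 → Inland.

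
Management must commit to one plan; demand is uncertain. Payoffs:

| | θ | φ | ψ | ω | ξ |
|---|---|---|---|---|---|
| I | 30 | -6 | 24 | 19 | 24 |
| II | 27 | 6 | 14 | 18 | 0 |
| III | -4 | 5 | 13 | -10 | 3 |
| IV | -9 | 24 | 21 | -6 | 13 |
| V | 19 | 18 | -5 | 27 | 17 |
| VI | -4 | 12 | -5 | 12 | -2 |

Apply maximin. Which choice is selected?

II

Row minima: I=-6, II=0, III=-10, IV=-9, V=-5, VI=-5
Best worst-case = 0 → II.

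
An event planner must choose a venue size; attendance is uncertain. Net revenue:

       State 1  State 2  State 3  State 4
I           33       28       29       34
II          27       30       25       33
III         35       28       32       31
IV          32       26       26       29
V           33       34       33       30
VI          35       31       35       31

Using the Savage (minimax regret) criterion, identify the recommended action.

VI

Column bests: State 1=35, State 2=34, State 3=35, State 4=34.
I regrets: 2, 6, 6, 0 → max 6
II regrets: 8, 4, 10, 1 → max 10
III regrets: 0, 6, 3, 3 → max 6
IV regrets: 3, 8, 9, 5 → max 9
V regrets: 2, 0, 2, 4 → max 4
VI regrets: 0, 3, 0, 3 → max 3
Smallest max regret = 3 → VI.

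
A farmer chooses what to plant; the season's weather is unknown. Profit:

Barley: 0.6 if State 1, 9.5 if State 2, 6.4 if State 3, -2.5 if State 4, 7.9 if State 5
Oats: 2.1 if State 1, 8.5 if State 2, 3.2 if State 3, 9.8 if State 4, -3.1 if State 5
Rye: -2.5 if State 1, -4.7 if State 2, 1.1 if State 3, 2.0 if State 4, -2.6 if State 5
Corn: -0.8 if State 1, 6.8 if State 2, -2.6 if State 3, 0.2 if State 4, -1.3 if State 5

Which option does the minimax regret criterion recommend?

Column bests: State 1=2.1, State 2=9.5, State 3=6.4, State 4=9.8, State 5=7.9.
Barley regrets: 1.5, 0.0, 0.0, 12.3, 0.0 → max 12.3
Oats regrets: 0.0, 1.0, 3.2, 0.0, 11.0 → max 11.0
Rye regrets: 4.6, 14.2, 5.3, 7.8, 10.5 → max 14.2
Corn regrets: 2.9, 2.7, 9.0, 9.6, 9.2 → max 9.6
Smallest max regret = 9.6 → Corn.

Corn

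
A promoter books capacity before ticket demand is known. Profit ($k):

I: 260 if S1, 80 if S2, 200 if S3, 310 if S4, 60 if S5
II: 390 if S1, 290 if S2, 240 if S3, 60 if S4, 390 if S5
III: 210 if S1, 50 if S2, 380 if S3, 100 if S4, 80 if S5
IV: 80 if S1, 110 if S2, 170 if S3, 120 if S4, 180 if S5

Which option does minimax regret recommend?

Column bests: S1=390, S2=290, S3=380, S4=310, S5=390.
I regrets: 130, 210, 180, 0, 330 → max 330
II regrets: 0, 0, 140, 250, 0 → max 250
III regrets: 180, 240, 0, 210, 310 → max 310
IV regrets: 310, 180, 210, 190, 210 → max 310
Smallest max regret = 250 → II.

II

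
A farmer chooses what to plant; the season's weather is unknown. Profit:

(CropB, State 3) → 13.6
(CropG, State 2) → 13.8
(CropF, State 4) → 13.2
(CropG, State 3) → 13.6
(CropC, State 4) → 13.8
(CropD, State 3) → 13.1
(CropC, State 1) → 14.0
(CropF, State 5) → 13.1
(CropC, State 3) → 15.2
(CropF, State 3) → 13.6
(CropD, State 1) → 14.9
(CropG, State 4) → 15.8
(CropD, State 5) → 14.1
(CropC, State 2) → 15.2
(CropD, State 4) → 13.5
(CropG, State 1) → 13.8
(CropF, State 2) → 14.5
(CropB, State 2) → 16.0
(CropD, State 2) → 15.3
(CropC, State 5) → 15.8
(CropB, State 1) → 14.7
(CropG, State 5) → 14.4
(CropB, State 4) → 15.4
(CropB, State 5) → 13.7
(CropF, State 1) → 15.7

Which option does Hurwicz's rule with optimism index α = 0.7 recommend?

CropB

CropG: 0.7·15.8 + 0.3·13.6 = 15.14
CropC: 0.7·15.8 + 0.3·13.8 = 15.2
CropD: 0.7·15.3 + 0.3·13.1 = 14.64
CropF: 0.7·15.7 + 0.3·13.1 = 14.92
CropB: 0.7·16.0 + 0.3·13.6 = 15.28
Highest Hurwicz score = 15.28 → CropB.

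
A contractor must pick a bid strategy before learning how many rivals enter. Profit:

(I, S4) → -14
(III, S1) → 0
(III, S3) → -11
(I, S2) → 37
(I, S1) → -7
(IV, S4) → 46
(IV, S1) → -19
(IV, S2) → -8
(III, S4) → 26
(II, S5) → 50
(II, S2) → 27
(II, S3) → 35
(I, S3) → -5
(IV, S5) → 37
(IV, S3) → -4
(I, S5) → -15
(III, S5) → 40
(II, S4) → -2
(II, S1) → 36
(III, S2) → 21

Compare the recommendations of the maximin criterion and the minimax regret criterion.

maximin → II; minimax regret → III (disagree)

Row minima: I=-15, II=-2, III=-11, IV=-19
Best worst-case = -2 → II.
Column bests: S1=36, S2=37, S3=35, S4=46, S5=50.
I regrets: 43, 0, 40, 60, 65 → max 65
II regrets: 0, 10, 0, 48, 0 → max 48
III regrets: 36, 16, 46, 20, 10 → max 46
IV regrets: 55, 45, 39, 0, 13 → max 55
Smallest max regret = 46 → III.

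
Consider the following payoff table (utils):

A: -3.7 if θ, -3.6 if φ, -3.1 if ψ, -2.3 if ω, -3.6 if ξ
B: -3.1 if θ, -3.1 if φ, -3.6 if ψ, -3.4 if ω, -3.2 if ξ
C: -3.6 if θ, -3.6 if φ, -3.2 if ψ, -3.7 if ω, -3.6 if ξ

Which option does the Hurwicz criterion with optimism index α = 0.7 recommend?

A

A: 0.7·(-2.3) + 0.3·(-3.7) = -2.72
B: 0.7·(-3.1) + 0.3·(-3.6) = -3.25
C: 0.7·(-3.2) + 0.3·(-3.7) = -3.35
Highest Hurwicz score = -2.72 → A.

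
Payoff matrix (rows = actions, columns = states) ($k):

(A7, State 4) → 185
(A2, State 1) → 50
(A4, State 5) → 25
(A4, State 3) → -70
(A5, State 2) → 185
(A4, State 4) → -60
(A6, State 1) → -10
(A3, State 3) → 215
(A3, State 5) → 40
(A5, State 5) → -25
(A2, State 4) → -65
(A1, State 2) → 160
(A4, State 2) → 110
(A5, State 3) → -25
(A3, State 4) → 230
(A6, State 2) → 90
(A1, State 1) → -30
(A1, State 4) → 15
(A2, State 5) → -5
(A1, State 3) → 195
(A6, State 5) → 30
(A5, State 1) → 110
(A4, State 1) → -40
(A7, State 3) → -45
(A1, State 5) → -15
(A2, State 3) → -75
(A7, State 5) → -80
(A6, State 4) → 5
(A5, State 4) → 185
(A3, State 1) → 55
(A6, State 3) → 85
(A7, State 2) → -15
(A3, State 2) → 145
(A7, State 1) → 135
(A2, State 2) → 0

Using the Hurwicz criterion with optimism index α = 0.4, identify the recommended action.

A1: 0.4·195 + 0.6·(-30) = 60
A2: 0.4·50 + 0.6·(-75) = -25
A3: 0.4·230 + 0.6·40 = 116
A4: 0.4·110 + 0.6·(-70) = 2
A5: 0.4·185 + 0.6·(-25) = 59
A6: 0.4·90 + 0.6·(-10) = 30
A7: 0.4·185 + 0.6·(-80) = 26
Highest Hurwicz score = 116 → A3.

A3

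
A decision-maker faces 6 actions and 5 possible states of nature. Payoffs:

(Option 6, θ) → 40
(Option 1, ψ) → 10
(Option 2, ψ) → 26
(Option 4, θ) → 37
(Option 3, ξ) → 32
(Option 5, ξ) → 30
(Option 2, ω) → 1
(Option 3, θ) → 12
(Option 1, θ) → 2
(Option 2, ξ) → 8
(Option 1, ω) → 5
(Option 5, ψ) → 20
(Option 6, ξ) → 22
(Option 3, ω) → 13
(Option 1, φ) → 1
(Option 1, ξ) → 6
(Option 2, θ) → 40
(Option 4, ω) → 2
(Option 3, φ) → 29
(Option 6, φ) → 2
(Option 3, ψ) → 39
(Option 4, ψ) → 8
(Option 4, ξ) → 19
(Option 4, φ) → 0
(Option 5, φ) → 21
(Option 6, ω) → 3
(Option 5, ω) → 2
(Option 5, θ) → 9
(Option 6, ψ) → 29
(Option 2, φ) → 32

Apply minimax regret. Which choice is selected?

Option 2

Column bests: θ=40, φ=32, ψ=39, ω=13, ξ=32.
Option 1 regrets: 38, 31, 29, 8, 26 → max 38
Option 2 regrets: 0, 0, 13, 12, 24 → max 24
Option 3 regrets: 28, 3, 0, 0, 0 → max 28
Option 4 regrets: 3, 32, 31, 11, 13 → max 32
Option 5 regrets: 31, 11, 19, 11, 2 → max 31
Option 6 regrets: 0, 30, 10, 10, 10 → max 30
Smallest max regret = 24 → Option 2.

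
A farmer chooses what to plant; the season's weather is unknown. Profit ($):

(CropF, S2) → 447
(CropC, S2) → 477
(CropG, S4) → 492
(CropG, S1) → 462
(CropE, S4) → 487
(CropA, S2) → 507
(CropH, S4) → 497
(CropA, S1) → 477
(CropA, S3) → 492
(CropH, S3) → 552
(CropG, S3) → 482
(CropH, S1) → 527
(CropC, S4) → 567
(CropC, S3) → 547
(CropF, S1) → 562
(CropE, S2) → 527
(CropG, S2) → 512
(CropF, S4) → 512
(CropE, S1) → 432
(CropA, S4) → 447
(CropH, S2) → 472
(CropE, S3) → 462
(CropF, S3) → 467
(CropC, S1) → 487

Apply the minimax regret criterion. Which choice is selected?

Column bests: S1=562, S2=527, S3=552, S4=567.
CropH regrets: 35, 55, 0, 70 → max 70
CropE regrets: 130, 0, 90, 80 → max 130
CropA regrets: 85, 20, 60, 120 → max 120
CropG regrets: 100, 15, 70, 75 → max 100
CropC regrets: 75, 50, 5, 0 → max 75
CropF regrets: 0, 80, 85, 55 → max 85
Smallest max regret = 70 → CropH.

CropH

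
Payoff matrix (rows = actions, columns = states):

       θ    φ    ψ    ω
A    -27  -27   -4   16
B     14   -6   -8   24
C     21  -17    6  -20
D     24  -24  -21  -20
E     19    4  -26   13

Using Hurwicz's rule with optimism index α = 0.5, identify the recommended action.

A: 0.5·16 + 0.5·(-27) = -5.5
B: 0.5·24 + 0.5·(-8) = 8
C: 0.5·21 + 0.5·(-20) = 0.5
D: 0.5·24 + 0.5·(-24) = 0
E: 0.5·19 + 0.5·(-26) = -3.5
Highest Hurwicz score = 8 → B.

B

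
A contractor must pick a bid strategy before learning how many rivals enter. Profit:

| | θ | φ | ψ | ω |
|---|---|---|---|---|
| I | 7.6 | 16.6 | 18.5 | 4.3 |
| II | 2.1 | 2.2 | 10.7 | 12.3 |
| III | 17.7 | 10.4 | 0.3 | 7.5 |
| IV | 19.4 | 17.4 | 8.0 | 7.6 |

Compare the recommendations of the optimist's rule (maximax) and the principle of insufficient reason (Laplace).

maximax → IV; laplace → IV (agree)

Row maxima: I=18.5, II=12.3, III=17.7, IV=19.4
Best best-case = 19.4 → IV.
Row averages: I=11.75, II=6.825, III=8.975, IV=13.1
Highest average = 13.1 → IV.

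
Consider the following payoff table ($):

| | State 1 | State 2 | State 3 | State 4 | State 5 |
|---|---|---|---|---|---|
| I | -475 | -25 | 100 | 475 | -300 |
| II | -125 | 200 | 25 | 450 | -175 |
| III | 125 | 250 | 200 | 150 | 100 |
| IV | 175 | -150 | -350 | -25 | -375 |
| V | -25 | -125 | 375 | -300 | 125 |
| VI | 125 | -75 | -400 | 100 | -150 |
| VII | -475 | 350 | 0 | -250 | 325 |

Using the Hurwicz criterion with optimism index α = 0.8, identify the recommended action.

II

I: 0.8·475 + 0.2·(-475) = 285
II: 0.8·450 + 0.2·(-175) = 325
III: 0.8·250 + 0.2·100 = 220
IV: 0.8·175 + 0.2·(-375) = 65
V: 0.8·375 + 0.2·(-300) = 240
VI: 0.8·125 + 0.2·(-400) = 20
VII: 0.8·350 + 0.2·(-475) = 185
Highest Hurwicz score = 325 → II.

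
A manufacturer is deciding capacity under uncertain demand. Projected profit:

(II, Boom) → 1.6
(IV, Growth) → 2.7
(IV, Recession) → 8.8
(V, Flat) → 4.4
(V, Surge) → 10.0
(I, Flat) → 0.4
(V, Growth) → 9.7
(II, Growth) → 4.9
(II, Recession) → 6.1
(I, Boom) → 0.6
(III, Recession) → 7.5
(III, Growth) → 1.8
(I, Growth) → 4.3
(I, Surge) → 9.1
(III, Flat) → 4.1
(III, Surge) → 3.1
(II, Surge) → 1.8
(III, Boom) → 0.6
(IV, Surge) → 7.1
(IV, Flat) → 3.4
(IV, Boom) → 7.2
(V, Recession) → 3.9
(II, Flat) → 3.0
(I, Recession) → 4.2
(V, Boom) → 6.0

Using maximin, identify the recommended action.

Row minima: I=0.4, II=1.6, III=0.6, IV=2.7, V=3.9
Best worst-case = 3.9 → V.

V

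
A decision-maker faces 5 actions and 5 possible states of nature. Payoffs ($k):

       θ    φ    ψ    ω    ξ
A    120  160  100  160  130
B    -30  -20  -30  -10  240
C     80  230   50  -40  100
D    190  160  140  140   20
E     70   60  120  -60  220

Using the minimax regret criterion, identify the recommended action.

A

Column bests: θ=190, φ=230, ψ=140, ω=160, ξ=240.
A regrets: 70, 70, 40, 0, 110 → max 110
B regrets: 220, 250, 170, 170, 0 → max 250
C regrets: 110, 0, 90, 200, 140 → max 200
D regrets: 0, 70, 0, 20, 220 → max 220
E regrets: 120, 170, 20, 220, 20 → max 220
Smallest max regret = 110 → A.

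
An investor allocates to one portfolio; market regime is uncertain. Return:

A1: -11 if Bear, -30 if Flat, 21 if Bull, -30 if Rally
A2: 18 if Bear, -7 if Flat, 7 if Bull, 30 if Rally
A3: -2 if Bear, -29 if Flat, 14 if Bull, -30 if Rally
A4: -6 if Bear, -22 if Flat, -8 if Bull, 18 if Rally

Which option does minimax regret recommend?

Column bests: Bear=18, Flat=-7, Bull=21, Rally=30.
A1 regrets: 29, 23, 0, 60 → max 60
A2 regrets: 0, 0, 14, 0 → max 14
A3 regrets: 20, 22, 7, 60 → max 60
A4 regrets: 24, 15, 29, 12 → max 29
Smallest max regret = 14 → A2.

A2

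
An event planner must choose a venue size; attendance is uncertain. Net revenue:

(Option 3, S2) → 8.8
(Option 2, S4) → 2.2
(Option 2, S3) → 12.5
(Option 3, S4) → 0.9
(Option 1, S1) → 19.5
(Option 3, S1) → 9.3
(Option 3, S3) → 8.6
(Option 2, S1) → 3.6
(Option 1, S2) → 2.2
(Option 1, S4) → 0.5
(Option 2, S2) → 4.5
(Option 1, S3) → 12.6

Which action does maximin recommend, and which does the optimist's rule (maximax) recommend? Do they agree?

Row minima: Option 1=0.5, Option 2=2.2, Option 3=0.9
Best worst-case = 2.2 → Option 2.
Row maxima: Option 1=19.5, Option 2=12.5, Option 3=9.3
Best best-case = 19.5 → Option 1.

maximin → Option 2; maximax → Option 1 (disagree)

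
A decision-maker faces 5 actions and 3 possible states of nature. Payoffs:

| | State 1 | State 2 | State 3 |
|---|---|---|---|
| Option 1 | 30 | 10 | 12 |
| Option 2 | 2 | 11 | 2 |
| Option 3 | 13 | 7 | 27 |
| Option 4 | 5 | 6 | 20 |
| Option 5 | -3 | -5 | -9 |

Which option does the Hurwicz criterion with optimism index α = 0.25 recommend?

Option 1

Option 1: 0.25·30 + 0.75·10 = 15
Option 2: 0.25·11 + 0.75·2 = 4.25
Option 3: 0.25·27 + 0.75·7 = 12
Option 4: 0.25·20 + 0.75·5 = 8.75
Option 5: 0.25·(-3) + 0.75·(-9) = -7.5
Highest Hurwicz score = 15 → Option 1.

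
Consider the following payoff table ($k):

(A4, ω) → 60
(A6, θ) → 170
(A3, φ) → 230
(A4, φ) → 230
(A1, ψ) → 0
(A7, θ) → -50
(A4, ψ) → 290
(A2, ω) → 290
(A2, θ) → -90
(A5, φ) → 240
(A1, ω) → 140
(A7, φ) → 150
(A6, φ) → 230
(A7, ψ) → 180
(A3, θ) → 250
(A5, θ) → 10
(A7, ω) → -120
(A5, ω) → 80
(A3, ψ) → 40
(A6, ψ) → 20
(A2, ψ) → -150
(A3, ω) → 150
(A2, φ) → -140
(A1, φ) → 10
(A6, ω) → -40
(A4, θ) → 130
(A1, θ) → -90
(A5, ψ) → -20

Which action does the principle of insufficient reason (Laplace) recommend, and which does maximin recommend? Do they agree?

laplace → A4; maximin → A4 (agree)

Row averages: A1=15, A2=-22.5, A3=167.5, A4=177.5, A5=77.5, A6=95, A7=40
Highest average = 177.5 → A4.
Row minima: A1=-90, A2=-150, A3=40, A4=60, A5=-20, A6=-40, A7=-120
Best worst-case = 60 → A4.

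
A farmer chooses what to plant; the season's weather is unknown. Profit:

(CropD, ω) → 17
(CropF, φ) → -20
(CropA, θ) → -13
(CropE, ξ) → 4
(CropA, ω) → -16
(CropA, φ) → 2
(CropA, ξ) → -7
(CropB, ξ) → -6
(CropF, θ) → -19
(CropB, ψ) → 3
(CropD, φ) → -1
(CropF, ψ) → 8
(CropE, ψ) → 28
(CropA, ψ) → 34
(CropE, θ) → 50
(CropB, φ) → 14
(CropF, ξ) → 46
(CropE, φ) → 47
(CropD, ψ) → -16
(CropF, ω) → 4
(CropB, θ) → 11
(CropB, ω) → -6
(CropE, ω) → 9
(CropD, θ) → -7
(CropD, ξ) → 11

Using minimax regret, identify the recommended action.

Column bests: θ=50, φ=47, ψ=34, ω=17, ξ=46.
CropA regrets: 63, 45, 0, 33, 53 → max 63
CropB regrets: 39, 33, 31, 23, 52 → max 52
CropE regrets: 0, 0, 6, 8, 42 → max 42
CropF regrets: 69, 67, 26, 13, 0 → max 69
CropD regrets: 57, 48, 50, 0, 35 → max 57
Smallest max regret = 42 → CropE.

CropE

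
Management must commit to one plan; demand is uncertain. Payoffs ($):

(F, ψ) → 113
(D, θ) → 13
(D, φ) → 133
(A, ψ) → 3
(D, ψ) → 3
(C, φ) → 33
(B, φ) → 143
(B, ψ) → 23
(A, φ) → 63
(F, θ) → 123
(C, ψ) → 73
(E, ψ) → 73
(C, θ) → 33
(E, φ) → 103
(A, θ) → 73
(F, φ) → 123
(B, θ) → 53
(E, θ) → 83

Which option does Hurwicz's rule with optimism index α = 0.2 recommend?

F

A: 0.2·73 + 0.8·3 = 17
B: 0.2·143 + 0.8·23 = 47
C: 0.2·73 + 0.8·33 = 41
D: 0.2·133 + 0.8·3 = 29
E: 0.2·103 + 0.8·73 = 79
F: 0.2·123 + 0.8·113 = 115
Highest Hurwicz score = 115 → F.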